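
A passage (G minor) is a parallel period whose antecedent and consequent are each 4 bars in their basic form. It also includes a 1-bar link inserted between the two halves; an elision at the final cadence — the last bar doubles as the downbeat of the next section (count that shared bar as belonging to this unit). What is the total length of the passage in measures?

Basic parallel period: 4 + 4 = 8 bars.
8 (basic form) + 1 (link) = 9.
The elision shares a bar with the next section but does not change this unit's count.

9 measures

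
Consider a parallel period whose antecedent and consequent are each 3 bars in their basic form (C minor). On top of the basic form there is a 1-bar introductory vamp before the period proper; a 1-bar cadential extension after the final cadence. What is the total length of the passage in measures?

8 measures

Basic parallel period: 3 + 3 = 6 bars.
6 (basic form) + 1 (introduction) + 1 (cadential extension) = 8.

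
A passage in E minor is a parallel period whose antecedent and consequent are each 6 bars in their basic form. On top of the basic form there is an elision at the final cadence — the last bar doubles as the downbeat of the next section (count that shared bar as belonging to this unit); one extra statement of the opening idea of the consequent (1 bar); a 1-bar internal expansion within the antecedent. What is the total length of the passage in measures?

Basic parallel period: 6 + 6 = 12 bars.
12 (basic form) + 1 (extra statement) + 1 (internal expansion) = 14.
The elision shares a bar with the next section but does not change this unit's count.

14 measures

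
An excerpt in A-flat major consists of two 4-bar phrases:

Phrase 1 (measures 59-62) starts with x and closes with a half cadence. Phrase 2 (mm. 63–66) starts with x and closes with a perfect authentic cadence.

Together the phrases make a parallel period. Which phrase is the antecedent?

phrase 1

The phrase ending with the weaker cadence (half cadence) is the antecedent; the one ending more conclusively (perfect authentic cadence) is the consequent. The antecedent is phrase 1.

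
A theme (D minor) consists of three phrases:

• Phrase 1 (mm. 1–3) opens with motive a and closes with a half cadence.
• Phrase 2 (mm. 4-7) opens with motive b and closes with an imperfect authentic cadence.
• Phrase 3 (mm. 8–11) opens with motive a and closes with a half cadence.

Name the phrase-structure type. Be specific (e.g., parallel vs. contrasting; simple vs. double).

phrase group

The final phrase closes with a half cadence, which is not stronger than the preceding imperfect authentic cadence; the 3 phrases lack an overall antecedent–consequent design and so form a phrase group.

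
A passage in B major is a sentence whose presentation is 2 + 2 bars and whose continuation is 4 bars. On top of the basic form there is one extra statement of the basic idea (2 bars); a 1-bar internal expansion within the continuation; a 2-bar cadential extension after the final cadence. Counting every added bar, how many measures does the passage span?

Basic sentence: 2 + 2 + 4 = 8 bars.
8 (basic form) + 2 (extra statement) + 1 (internal expansion) + 2 (cadential extension) = 13.

13 measures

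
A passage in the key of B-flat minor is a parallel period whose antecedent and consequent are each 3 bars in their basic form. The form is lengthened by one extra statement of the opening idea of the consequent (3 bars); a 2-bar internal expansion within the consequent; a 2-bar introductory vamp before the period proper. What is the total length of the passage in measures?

Basic parallel period: 3 + 3 = 6 bars.
6 (basic form) + 3 (extra statement) + 2 (internal expansion) + 2 (introduction) = 13.

13 measures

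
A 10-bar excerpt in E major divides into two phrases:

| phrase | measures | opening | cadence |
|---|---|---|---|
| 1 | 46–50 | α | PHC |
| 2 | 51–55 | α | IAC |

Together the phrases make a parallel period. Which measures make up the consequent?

measures 51–55

The phrase ending with the weaker cadence (Phrygian half cadence) is the antecedent; the one ending more conclusively (imperfect authentic cadence) is the consequent. The consequent is measures 51–55.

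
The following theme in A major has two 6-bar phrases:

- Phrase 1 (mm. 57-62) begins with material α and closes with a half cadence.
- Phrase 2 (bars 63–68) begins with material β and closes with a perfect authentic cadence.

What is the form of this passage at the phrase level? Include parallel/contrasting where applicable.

contrasting period

Phrase 1 ends with a half cadence (weaker) and phrase 2 with a perfect authentic cadence (stronger): antecedent + consequent = a period.
The two phrases open with different material (α / β), so the period is contrasting.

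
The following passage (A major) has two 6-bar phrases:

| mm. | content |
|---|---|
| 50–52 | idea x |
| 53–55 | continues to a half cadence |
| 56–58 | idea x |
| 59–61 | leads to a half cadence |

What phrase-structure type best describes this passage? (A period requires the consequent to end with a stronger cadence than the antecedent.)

Both phrases have the same opening (x) and the same cadence (half cadence): the second is a restatement, not a consequent, so this is a repeated phrase rather than a period.

repeated phrase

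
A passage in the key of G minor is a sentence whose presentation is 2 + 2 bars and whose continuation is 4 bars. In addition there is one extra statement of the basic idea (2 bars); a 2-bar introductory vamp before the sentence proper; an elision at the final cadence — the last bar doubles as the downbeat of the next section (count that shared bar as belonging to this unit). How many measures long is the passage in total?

12 measures

Basic sentence: 2 + 2 + 4 = 8 bars.
8 (basic form) + 2 (extra statement) + 2 (introduction) = 12.
The elision shares a bar with the next section but does not change this unit's count.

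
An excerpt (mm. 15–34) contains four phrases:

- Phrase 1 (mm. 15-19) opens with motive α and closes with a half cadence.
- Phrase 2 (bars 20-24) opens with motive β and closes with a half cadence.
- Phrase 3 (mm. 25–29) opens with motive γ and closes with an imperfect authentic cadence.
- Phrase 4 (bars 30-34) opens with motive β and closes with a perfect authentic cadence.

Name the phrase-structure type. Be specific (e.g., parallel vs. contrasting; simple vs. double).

contrasting double period

Four phrases in two halves: the first half (bars 15-24) ends with a half cadence, the second (mm. 25–34) with a perfect authentic cadence — a large antecedent–consequent pair, i.e. a double period.
Phrase 3 begins with different material from phrase 1, making it contrasting.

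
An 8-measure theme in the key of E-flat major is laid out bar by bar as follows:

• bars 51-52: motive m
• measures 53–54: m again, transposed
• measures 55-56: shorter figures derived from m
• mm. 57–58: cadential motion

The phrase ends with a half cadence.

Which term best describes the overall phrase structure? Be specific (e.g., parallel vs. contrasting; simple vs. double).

Basic idea (mm. 51-52) + its repetition (mm. 53-54) form the presentation; fragmentation and cadence (mm. 55-58) form the continuation — the 8-bar whole is a sentence.

sentence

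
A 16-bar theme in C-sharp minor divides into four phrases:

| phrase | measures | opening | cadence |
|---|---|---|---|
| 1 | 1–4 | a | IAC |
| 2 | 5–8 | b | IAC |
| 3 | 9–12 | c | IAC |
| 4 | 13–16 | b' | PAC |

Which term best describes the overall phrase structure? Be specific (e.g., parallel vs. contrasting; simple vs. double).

contrasting double period

Four phrases in two halves: the first half (mm. 1-8) ends with an imperfect authentic cadence, the second (bars 9-16) with a perfect authentic cadence — a large antecedent–consequent pair, i.e. a double period.
Phrase 3 begins with different material from phrase 1, making it contrasting.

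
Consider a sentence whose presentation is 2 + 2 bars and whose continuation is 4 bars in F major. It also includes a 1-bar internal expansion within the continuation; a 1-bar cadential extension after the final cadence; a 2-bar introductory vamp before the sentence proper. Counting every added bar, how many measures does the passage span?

12 measures

Basic sentence: 2 + 2 + 4 = 8 bars.
8 (basic form) + 1 (internal expansion) + 1 (cadential extension) + 2 (introduction) = 12.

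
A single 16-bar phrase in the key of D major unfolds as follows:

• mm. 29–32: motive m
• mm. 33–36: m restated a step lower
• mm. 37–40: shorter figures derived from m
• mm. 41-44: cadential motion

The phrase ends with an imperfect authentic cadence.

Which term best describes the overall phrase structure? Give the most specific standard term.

Basic idea (mm. 29–32) + its repetition (mm. 33–36) form the presentation; fragmentation and cadence (mm. 37–44) form the continuation — the 16-bar whole is a sentence.

sentence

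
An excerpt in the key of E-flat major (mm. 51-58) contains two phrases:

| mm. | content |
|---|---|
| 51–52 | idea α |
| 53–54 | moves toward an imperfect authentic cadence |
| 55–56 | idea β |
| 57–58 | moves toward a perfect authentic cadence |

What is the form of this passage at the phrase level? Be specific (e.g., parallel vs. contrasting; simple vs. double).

contrasting period

Phrase 1 ends with an imperfect authentic cadence (weaker) and phrase 2 with a perfect authentic cadence (stronger): antecedent + consequent = a period.
The two phrases open with different material (α / β), so the period is contrasting.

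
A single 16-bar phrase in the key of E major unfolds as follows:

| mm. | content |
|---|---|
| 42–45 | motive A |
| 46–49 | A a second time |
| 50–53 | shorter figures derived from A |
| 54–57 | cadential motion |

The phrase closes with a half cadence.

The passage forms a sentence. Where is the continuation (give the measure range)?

measures 50–57

After the presentation (mm. 42–49), the continuation covers the fragmentation through the cadence: mm. 50–57.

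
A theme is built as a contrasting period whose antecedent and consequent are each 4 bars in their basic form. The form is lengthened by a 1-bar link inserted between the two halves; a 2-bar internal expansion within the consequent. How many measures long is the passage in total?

11 measures

Basic contrasting period: 4 + 4 = 8 bars.
8 (basic form) + 1 (link) + 2 (internal expansion) = 11.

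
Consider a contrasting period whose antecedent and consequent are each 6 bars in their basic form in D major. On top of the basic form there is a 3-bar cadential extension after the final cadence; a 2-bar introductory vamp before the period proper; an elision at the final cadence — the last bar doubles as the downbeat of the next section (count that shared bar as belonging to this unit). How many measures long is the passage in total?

Basic contrasting period: 6 + 6 = 12 bars.
12 (basic form) + 3 (cadential extension) + 2 (introduction) = 17.
The elision shares a bar with the next section but does not change this unit's count.

17 measures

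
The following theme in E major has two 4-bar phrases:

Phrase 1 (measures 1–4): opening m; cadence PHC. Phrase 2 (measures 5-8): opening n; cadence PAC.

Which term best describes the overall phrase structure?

contrasting period

Phrase 1 ends with a Phrygian half cadence (weaker) and phrase 2 with a perfect authentic cadence (stronger): antecedent + consequent = a period.
The two phrases open with different material (m / n), so the period is contrasting.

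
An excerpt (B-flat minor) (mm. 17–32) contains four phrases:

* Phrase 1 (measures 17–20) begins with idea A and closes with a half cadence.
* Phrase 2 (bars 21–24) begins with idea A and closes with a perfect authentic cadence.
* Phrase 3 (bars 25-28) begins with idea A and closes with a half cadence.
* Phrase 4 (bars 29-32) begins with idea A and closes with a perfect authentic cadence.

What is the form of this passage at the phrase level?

The cadence pattern HC–PAC–HC–PAC is weak–strong twice, and phrases 3–4 restate phrases 1–2: a period heard twice, not a double period (which would end weakly at phrase 2).

repeated period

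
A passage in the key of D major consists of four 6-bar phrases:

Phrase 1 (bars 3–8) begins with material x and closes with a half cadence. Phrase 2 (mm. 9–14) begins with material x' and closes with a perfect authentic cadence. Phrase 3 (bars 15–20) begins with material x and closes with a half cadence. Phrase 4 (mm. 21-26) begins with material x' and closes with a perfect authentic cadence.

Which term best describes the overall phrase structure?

The cadence pattern HC–PAC–HC–PAC is weak–strong twice, and phrases 3–4 restate phrases 1–2: a period heard twice, not a double period (which would end weakly at phrase 2).

repeated period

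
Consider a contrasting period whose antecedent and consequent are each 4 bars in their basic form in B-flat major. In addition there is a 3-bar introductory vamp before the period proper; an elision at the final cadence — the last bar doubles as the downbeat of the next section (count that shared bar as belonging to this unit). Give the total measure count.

11 measures

Basic contrasting period: 4 + 4 = 8 bars.
8 (basic form) + 3 (introduction) = 11.
The elision shares a bar with the next section but does not change this unit's count.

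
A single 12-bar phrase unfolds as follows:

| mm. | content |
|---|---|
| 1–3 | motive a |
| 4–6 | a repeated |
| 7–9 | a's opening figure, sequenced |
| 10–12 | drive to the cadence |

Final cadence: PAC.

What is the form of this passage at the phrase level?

sentence

Basic idea (measures 1–3) + its repetition (mm. 4–6) form the presentation; fragmentation and cadence (mm. 7–12) form the continuation — the 12-bar whole is a sentence.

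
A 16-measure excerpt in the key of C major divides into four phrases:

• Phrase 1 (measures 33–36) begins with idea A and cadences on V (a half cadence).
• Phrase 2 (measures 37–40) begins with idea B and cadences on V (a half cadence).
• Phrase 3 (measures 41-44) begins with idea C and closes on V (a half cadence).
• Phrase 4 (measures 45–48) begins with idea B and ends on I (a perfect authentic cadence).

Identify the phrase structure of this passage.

contrasting double period

Four phrases in two halves: the first half (mm. 33–40) ends with a half cadence, the second (measures 41-48) with a perfect authentic cadence — a large antecedent–consequent pair, i.e. a double period.
Phrase 3 begins with different material from phrase 1, making it contrasting.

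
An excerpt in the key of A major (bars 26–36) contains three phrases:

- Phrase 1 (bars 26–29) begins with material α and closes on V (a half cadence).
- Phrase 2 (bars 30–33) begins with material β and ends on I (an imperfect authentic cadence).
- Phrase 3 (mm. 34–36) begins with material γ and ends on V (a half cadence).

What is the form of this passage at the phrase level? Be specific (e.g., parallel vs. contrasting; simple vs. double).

phrase group

The final phrase closes with a half cadence, which is not stronger than the preceding imperfect authentic cadence; the 3 phrases lack an overall antecedent–consequent design and so form a phrase group.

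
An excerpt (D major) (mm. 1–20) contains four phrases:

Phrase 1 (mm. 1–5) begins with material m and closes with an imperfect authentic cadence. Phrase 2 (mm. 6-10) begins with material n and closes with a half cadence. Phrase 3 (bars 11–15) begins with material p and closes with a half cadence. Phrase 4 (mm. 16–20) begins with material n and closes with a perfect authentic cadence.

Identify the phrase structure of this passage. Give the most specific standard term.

contrasting double period

Four phrases in two halves: the first half (mm. 1-10) ends with a half cadence, the second (mm. 11–20) with a perfect authentic cadence — a large antecedent–consequent pair, i.e. a double period.
Phrase 3 begins with different material from phrase 1, making it contrasting.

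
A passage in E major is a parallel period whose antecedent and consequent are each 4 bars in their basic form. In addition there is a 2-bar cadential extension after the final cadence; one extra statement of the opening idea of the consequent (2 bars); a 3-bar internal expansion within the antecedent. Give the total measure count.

Basic parallel period: 4 + 4 = 8 bars.
8 (basic form) + 2 (cadential extension) + 2 (extra statement) + 3 (internal expansion) = 15.

15 measures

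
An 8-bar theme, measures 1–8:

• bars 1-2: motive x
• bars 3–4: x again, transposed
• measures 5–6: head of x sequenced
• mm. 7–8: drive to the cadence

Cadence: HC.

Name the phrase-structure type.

sentence

Basic idea (mm. 1–2) + its repetition (mm. 3–4) form the presentation; fragmentation and cadence (mm. 5-8) form the continuation — the 8-bar whole is a sentence.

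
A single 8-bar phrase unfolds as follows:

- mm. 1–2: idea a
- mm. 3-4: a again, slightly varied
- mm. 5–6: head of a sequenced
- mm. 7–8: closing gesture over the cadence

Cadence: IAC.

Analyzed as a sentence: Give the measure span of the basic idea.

The presentation of a sentence is the basic idea (mm. 1–2) plus its repetition (bars 3–4); the basic idea is therefore bars 1-2.

measures 1–2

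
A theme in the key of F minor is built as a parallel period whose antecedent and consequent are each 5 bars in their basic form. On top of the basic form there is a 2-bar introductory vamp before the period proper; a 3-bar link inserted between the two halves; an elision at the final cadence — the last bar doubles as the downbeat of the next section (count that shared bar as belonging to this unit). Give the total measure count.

Basic parallel period: 5 + 5 = 10 bars.
10 (basic form) + 2 (introduction) + 3 (link) = 15.
The elision shares a bar with the next section but does not change this unit's count.

15 measures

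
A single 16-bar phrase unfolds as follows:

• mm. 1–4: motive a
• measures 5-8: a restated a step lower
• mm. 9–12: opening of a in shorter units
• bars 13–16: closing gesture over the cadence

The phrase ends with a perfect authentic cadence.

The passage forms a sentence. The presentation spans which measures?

The presentation of a sentence is the basic idea (measures 1–4) plus its repetition (bars 5–8); the presentation is therefore mm. 1–8.

measures 1–8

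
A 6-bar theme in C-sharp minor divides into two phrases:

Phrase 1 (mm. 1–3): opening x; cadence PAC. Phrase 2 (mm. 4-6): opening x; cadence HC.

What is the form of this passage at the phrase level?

The second phrase closes with a half cadence, which is not stronger than the first phrase's perfect authentic cadence; without a weak→strong cadential pair there is no antecedent–consequent relationship, so this is a phrase group rather than a period.

phrase group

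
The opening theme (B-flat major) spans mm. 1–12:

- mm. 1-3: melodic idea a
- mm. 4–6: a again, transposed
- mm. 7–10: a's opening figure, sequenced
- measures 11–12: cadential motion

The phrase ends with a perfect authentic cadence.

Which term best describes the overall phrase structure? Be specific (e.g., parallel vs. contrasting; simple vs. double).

sentence

Basic idea (mm. 1–3) + its repetition (measures 4-6) form the presentation; fragmentation and cadence (measures 7–12) form the continuation — the 12-bar whole is a sentence.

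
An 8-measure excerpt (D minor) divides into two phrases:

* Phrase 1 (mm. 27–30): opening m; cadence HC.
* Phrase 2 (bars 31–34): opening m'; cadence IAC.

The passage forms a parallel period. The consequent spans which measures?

measures 31–34

The antecedent is the phrase ending with the weaker cadence (half cadence, phrase 1) and the consequent the one ending more conclusively (imperfect authentic cadence, phrase 2); the consequent is mm. 31–34.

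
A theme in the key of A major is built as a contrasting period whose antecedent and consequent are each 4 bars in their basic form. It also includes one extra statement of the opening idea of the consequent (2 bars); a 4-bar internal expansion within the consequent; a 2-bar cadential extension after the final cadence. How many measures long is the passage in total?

16 measures

Basic contrasting period: 4 + 4 = 8 bars.
8 (basic form) + 2 (extra statement) + 4 (internal expansion) + 2 (cadential extension) = 16.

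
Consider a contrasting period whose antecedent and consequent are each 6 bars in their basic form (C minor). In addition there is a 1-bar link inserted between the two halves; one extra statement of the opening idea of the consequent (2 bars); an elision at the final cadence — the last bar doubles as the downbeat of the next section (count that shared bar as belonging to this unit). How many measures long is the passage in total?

Basic contrasting period: 6 + 6 = 12 bars.
12 (basic form) + 1 (link) + 2 (extra statement) = 15.
The elision shares a bar with the next section but does not change this unit's count.

15 measures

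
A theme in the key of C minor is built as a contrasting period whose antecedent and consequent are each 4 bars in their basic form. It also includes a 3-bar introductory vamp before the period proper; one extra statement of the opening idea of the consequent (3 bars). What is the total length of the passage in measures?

14 measures

Basic contrasting period: 4 + 4 = 8 bars.
8 (basic form) + 3 (introduction) + 3 (extra statement) = 14.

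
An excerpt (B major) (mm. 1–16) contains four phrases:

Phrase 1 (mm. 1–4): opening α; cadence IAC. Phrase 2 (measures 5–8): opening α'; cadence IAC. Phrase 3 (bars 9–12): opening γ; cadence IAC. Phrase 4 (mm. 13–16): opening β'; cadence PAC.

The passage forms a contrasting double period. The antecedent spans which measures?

measures 1–8

In a double period the four phrases pair into a large antecedent (phrases 1–2, ending imperfect authentic cadence) and a large consequent (phrases 3–4, ending perfect authentic cadence). The antecedent spans measures 1–8.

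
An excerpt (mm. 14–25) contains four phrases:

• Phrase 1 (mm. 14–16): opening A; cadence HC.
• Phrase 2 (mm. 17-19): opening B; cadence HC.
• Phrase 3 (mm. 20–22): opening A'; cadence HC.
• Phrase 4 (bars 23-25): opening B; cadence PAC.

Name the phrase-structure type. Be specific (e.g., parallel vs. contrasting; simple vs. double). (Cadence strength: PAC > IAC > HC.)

parallel double period

Four phrases in two halves: the first half (bars 14-19) ends with a half cadence, the second (bars 20–25) with a perfect authentic cadence — a large antecedent–consequent pair, i.e. a double period.
Phrase 3 begins with the same material as phrase 1, making it parallel.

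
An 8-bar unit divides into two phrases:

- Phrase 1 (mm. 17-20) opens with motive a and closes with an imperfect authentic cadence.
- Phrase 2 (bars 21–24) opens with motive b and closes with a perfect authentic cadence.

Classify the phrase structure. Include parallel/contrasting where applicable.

Phrase 1 ends with an imperfect authentic cadence (weaker) and phrase 2 with a perfect authentic cadence (stronger): antecedent + consequent = a period.
The two phrases open with different material (a / b), so the period is contrasting.

contrasting period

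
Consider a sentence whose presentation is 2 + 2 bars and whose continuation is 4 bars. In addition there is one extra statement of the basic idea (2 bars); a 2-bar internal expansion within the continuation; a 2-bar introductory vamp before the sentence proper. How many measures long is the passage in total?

14 measures

Basic sentence: 2 + 2 + 4 = 8 bars.
8 (basic form) + 2 (extra statement) + 2 (internal expansion) + 2 (introduction) = 14.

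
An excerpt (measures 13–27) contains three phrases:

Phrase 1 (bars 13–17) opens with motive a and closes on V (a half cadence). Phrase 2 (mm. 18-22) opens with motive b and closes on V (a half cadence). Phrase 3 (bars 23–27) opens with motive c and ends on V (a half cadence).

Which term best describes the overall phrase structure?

phrase group

The final phrase closes with a half cadence, which is not stronger than the preceding half cadence; the 3 phrases lack an overall antecedent–consequent design and so form a phrase group.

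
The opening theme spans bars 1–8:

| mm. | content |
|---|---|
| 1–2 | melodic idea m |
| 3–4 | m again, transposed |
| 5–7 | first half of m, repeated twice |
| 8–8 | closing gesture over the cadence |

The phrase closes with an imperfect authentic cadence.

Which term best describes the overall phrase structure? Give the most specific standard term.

Basic idea (mm. 1–2) + its repetition (mm. 3–4) form the presentation; fragmentation and cadence (mm. 5–8) form the continuation — the 8-bar whole is a sentence.

sentence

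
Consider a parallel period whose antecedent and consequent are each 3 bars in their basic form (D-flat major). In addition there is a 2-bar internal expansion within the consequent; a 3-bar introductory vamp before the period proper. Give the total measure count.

Basic parallel period: 3 + 3 = 6 bars.
6 (basic form) + 2 (internal expansion) + 3 (introduction) = 11.

11 measures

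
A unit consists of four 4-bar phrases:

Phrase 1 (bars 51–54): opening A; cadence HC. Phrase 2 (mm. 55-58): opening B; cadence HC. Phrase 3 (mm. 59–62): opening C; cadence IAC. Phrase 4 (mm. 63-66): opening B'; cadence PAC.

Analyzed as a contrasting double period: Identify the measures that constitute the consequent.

In a double period the four phrases pair into a large antecedent (phrases 1–2, ending half cadence) and a large consequent (phrases 3–4, ending perfect authentic cadence). The consequent spans mm. 59–66.

measures 59–66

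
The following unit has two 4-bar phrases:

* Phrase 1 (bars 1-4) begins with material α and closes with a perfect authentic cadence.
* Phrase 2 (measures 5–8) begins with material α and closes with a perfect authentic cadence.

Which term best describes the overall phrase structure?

repeated phrase

Both phrases have the same opening (α) and the same cadence (perfect authentic cadence): the second is a restatement, not a consequent, so this is a repeated phrase rather than a period.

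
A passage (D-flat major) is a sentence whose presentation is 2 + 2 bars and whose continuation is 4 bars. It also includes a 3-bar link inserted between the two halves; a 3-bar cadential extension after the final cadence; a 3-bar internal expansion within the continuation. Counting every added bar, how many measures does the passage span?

17 measures

Basic sentence: 2 + 2 + 4 = 8 bars.
8 (basic form) + 3 (link) + 3 (cadential extension) + 3 (internal expansion) = 17.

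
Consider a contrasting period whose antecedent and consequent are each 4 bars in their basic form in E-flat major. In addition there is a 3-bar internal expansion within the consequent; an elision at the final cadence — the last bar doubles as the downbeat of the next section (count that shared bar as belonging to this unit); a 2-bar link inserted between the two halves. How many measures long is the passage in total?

Basic contrasting period: 4 + 4 = 8 bars.
8 (basic form) + 3 (internal expansion) + 2 (link) = 13.
The elision shares a bar with the next section but does not change this unit's count.

13 measures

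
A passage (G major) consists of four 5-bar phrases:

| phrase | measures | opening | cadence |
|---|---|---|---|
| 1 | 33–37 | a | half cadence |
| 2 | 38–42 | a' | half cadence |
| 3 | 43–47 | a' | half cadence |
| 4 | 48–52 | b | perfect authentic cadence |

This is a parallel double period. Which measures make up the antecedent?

measures 33–42

In a double period the first pair of phrases (ending half cadence) is the large antecedent and the second pair (ending perfect authentic cadence) is the large consequent; the antecedent is measures 33–42.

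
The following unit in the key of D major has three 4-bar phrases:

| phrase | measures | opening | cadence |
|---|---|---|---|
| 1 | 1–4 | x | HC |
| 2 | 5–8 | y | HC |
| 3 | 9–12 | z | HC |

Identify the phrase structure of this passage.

phrase group

The final phrase closes with a half cadence, which is not stronger than the preceding half cadence; the 3 phrases lack an overall antecedent–consequent design and so form a phrase group.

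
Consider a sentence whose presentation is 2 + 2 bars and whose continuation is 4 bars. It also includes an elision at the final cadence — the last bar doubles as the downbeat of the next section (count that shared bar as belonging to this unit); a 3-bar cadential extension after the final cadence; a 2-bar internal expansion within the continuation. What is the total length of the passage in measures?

Basic sentence: 2 + 2 + 4 = 8 bars.
8 (basic form) + 3 (cadential extension) + 2 (internal expansion) = 13.
The elision shares a bar with the next section but does not change this unit's count.

13 measures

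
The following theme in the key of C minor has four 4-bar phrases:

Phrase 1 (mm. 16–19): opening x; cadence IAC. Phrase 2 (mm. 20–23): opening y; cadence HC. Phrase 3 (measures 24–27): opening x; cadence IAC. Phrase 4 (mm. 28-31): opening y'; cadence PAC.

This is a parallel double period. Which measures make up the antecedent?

measures 16–23

In a double period the first pair of phrases (ending half cadence) is the large antecedent and the second pair (ending perfect authentic cadence) is the large consequent; the antecedent is measures 16–23.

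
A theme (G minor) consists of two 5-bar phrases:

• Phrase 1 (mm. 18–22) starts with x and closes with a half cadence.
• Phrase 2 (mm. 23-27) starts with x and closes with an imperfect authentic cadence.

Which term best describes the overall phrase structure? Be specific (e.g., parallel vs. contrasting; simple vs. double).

Phrase 1 ends with a half cadence (weaker) and phrase 2 with an imperfect authentic cadence (stronger): antecedent + consequent = a period.
The two phrases open with the same material (x / x), so the period is parallel.

parallel period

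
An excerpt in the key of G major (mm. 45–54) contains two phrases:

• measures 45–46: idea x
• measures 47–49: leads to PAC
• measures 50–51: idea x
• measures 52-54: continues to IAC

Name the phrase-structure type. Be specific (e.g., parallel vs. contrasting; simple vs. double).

phrase group

The second phrase closes with an imperfect authentic cadence, which is not stronger than the first phrase's perfect authentic cadence; without a weak→strong cadential pair there is no antecedent–consequent relationship, so this is a phrase group rather than a period.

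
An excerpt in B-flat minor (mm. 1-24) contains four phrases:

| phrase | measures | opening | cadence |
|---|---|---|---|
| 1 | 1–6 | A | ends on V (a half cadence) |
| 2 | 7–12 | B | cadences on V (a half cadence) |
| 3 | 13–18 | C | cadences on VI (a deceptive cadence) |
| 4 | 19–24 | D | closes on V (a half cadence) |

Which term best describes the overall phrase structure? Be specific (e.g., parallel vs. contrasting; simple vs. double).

phrase group

Phrase 4 ends with a half cadence, no stronger than phrase 2's half cadence, so the four phrases do not form a double period; nor do phrases 3–4 duplicate 1–2, so it is not a repeated period. With no phrase reaching a conclusive cadence, the passage is a phrase group.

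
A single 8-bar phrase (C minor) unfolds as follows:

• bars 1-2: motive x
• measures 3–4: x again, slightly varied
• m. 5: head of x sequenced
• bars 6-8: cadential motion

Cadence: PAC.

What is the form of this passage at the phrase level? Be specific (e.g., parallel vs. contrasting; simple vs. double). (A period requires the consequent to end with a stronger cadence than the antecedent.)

Basic idea (mm. 1–2) + its repetition (mm. 3–4) form the presentation; fragmentation and cadence (measures 5–8) form the continuation — the 8-bar whole is a sentence.

sentence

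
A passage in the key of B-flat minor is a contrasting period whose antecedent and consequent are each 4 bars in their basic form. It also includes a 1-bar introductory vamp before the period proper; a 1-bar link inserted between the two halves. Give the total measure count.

Basic contrasting period: 4 + 4 = 8 bars.
8 (basic form) + 1 (introduction) + 1 (link) = 10.

10 measures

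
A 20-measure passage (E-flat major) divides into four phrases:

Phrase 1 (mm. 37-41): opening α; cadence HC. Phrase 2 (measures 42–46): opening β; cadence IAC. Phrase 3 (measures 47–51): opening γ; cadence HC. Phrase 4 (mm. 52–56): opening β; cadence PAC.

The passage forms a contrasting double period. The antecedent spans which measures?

measures 37–46

In a double period the four phrases pair into a large antecedent (phrases 1–2, ending imperfect authentic cadence) and a large consequent (phrases 3–4, ending perfect authentic cadence). The antecedent spans mm. 37–46.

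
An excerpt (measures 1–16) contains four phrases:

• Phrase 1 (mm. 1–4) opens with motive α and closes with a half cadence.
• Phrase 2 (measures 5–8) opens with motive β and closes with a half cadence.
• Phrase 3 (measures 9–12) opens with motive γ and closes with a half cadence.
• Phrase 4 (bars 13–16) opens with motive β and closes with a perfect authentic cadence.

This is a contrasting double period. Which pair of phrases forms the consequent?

In a double period the first pair of phrases (ending half cadence) is the large antecedent and the second pair (ending perfect authentic cadence) is the large consequent; the consequent is phrases 3 and 4.

phrases 3 and 4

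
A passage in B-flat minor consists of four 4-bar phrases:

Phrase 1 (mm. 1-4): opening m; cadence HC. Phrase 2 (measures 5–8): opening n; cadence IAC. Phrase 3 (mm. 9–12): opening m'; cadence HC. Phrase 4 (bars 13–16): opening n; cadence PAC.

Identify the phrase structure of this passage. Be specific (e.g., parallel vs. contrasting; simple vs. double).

Four phrases in two halves: the first half (mm. 1–8) ends with an imperfect authentic cadence, the second (mm. 9–16) with a perfect authentic cadence — a large antecedent–consequent pair, i.e. a double period.
Phrase 3 begins with the same material as phrase 1, making it parallel.

parallel double period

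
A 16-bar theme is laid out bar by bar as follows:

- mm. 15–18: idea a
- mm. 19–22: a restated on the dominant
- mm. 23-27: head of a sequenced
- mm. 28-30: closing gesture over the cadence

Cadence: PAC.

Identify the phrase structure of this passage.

Basic idea (bars 15-18) + its repetition (mm. 19–22) form the presentation; fragmentation and cadence (measures 23–30) form the continuation — the 16-bar whole is a sentence.

sentence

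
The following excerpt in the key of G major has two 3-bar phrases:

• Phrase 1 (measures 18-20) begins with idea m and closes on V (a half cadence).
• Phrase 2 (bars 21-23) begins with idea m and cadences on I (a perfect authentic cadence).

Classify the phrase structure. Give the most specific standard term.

parallel period

Phrase 1 ends with a half cadence (weaker) and phrase 2 with a perfect authentic cadence (stronger): antecedent + consequent = a period.
The two phrases open with the same material (m / m), so the period is parallel.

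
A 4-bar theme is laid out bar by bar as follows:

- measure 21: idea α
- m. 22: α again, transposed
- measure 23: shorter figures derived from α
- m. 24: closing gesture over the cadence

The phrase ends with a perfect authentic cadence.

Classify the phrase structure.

Basic idea (m. 21) + its repetition (m. 22) form the presentation; fragmentation and cadence (measures 23–24) form the continuation — the 4-bar whole is a sentence.

sentence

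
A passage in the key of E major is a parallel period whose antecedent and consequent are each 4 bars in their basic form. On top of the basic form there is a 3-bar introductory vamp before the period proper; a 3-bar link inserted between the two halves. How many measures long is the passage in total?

Basic parallel period: 4 + 4 = 8 bars.
8 (basic form) + 3 (introduction) + 3 (link) = 14.

14 measures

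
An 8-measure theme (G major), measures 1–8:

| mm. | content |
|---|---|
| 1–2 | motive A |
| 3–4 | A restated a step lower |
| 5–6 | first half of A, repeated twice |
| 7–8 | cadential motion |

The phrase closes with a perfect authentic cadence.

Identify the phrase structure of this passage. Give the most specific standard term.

sentence

Basic idea (mm. 1–2) + its repetition (mm. 3-4) form the presentation; fragmentation and cadence (mm. 5-8) form the continuation — the 8-bar whole is a sentence.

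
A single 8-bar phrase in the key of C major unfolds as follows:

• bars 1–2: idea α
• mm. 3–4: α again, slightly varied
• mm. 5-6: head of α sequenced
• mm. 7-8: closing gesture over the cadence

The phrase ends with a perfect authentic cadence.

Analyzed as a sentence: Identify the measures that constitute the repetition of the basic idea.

The presentation of a sentence is the basic idea (mm. 1–2) plus its repetition (bars 3–4); the repetition of the basic idea is therefore measures 3–4.

measures 3–4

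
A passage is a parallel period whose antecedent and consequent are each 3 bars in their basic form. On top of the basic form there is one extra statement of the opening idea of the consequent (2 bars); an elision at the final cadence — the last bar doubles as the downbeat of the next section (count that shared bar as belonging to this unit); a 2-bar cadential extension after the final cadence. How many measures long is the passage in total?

10 measures

Basic parallel period: 3 + 3 = 6 bars.
6 (basic form) + 2 (extra statement) + 2 (cadential extension) = 10.
The elision shares a bar with the next section but does not change this unit's count.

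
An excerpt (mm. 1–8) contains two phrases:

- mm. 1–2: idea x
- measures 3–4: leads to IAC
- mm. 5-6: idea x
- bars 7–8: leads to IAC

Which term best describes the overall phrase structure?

Both phrases have the same opening (x) and the same cadence (imperfect authentic cadence): the second is a restatement, not a consequent, so this is a repeated phrase rather than a period.

repeated phrase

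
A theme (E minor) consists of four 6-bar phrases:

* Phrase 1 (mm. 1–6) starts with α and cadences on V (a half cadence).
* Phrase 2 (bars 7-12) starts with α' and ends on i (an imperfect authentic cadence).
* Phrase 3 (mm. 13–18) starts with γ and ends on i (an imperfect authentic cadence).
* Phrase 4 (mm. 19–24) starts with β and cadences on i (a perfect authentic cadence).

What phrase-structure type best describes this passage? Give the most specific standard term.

contrasting double period

Four phrases in two halves: the first half (mm. 1–12) ends with an imperfect authentic cadence, the second (mm. 13–24) with a perfect authentic cadence — a large antecedent–consequent pair, i.e. a double period.
Phrase 3 begins with different material from phrase 1, making it contrasting.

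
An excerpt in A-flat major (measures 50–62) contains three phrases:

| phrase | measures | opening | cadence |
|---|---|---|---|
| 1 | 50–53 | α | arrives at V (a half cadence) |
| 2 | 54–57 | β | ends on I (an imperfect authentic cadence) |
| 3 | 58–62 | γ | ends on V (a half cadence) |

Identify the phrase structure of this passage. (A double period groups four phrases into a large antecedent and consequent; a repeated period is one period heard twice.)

The final phrase closes with a half cadence, which is not stronger than the preceding imperfect authentic cadence; the 3 phrases lack an overall antecedent–consequent design and so form a phrase group.

phrase group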